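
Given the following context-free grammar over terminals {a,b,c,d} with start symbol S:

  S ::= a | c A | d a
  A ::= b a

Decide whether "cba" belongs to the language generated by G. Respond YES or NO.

Convert to CNF:
  S -> T2 A | T3 T1 | a
  A -> T0 T1
  T0 -> b
  T1 -> a
  T2 -> c
  T3 -> d

CYK table (by increasing span):
  T[0,0] 'c' = {T2}  orig:{}
  T[1,1] 'b' = {T0}  orig:{}
  T[2,2] 'a' = {S,T1}  orig:{S}
  T[0,1] 'cb' = ∅
  T[1,2] 'ba' = {A}
  T[0,2] 'cba' = {S}

S ∈ T[0,2] ⇒ YES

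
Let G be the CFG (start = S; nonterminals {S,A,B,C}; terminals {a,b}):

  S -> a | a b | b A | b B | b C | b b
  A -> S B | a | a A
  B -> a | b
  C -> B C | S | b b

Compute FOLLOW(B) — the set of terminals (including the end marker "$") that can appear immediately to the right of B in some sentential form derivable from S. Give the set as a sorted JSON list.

Compute FIRST by fixpoint:
iter 1:
  A via A→a: +{a}
  B via B→a: +{a}
  B via B→b: +{b}
  C via C→B C: +{a,b}
  S via S→a: +{a}
  S via S→b A: +{b}
  FIRST[S]={a,b}  FIRST[A]={a}  FIRST[B]={a,b}  FIRST[C]={a,b}
iter 2:
  A via A→S B: +{b}
  FIRST[S]={a,b}  FIRST[A]={a,b}  FIRST[B]={a,b}  FIRST[C]={a,b}
iter 3: (no change)
  FIRST[S]={a,b}  FIRST[A]={a,b}  FIRST[B]={a,b}  FIRST[C]={a,b}

Compute FOLLOW by fixpoint:
initialize: $ ∈ FOLLOW(S)
round 1:
  A→S B: FOLLOW(S) ⊇ FIRST(B) = {a,b}; new: +{a,b}
  C→B C: FOLLOW(B) ⊇ FIRST(C) = {a,b}; new: +{a,b}
  S→b A: FOLLOW(A) ⊇ FOLLOW(S) ⊇ {$,a,b}; new: +{$,a,b}
  S→b B: FOLLOW(B) ⊇ FOLLOW(S) ⊇ {$,a,b}; new: +{$}
  S→b C: FOLLOW(C) ⊇ FOLLOW(S) ⊇ {$,a,b}; new: +{$,a,b}
  FOLLOW[S]={$,a,b}  FOLLOW[A]={$,a,b}  FOLLOW[B]={$,a,b}  FOLLOW[C]={$,a,b}
round 2: (no change)
  FOLLOW[S]={$,a,b}  FOLLOW[A]={$,a,b}  FOLLOW[B]={$,a,b}  FOLLOW[C]={$,a,b}

FOLLOW(B) = ["$", "a", "b"]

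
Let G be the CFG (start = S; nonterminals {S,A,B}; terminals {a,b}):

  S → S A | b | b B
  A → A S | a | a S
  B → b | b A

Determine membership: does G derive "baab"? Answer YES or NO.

CNF form of G:
  S -> S A | T1 B | b
  A -> A S | T0 S | a
  B -> T1 A | b
  T0 -> a
  T1 -> b

CYK table (by increasing span):
  T[0,0] 'b' = {B,S,T1}  orig:{B,S}
  T[1,1] 'a' = {A,T0}  orig:{A}
  T[2,2] 'a' = {A,T0}  orig:{A}
  T[3,3] 'b' = {B,S,T1}  orig:{B,S}
  T[0,1] 'ba' = {B,S}
  T[1,2] 'aa' = ∅
  T[2,3] 'ab' = {A}
  T[0,2] 'baa' = {S}
  T[1,3] 'aab' = ∅
  T[0,3] 'baab' = {S}

S ∈ T[0,3] ⇒ YES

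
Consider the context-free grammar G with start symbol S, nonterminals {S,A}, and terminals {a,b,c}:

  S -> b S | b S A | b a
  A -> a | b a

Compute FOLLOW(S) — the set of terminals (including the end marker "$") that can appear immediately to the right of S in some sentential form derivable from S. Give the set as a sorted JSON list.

FIRST sets, iterate to fixpoint:
[1]
  A via A→a: +{a}
  A via A→b a: +{b}
  S via S→b S: +{b}
  FIRST[S]={b}  FIRST[A]={a,b}
[2] (stable)
  FIRST[S]={b}  FIRST[A]={a,b}

FOLLOW iteration:
initialize: $ ∈ FOLLOW(S)
pass 1:
  S→b S A: FOLLOW(S) ⊇ FIRST(A) = {a,b}; new: +{a,b}
  S→b S A: FOLLOW(A) ⊇ FOLLOW(S) ⊇ {$,a,b}; new: +{$,a,b}
  FOLLOW(S)={$,a,b}  FOLLOW(A)={$,a,b}
pass 2: (no change)
  FOLLOW(S)={$,a,b}  FOLLOW(A)={$,a,b}

FOLLOW(S) = ["$", "a", "b"]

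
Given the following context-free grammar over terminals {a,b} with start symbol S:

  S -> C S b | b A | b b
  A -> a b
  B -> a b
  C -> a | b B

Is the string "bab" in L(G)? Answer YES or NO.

CNF form of G:
  S -> C X2 | T1 A | T1 T1
  A -> T0 T1
  B -> T0 T1
  C -> T1 B | a
  T0 -> a
  T1 -> b
  X2 -> S T1

CYK fill:
  [0..0]={T1}  "b"  orig:{}
  [1..1]={C,T0}  "a"  orig:{C}
  [2..2]={T1}  "b"  orig:{}
  [0..1]=∅  "ba"
  [1..2]={A,B}  "ab"
  [0..2]={C,S}  "bab"

S ∈ T[0,2] ⇒ YES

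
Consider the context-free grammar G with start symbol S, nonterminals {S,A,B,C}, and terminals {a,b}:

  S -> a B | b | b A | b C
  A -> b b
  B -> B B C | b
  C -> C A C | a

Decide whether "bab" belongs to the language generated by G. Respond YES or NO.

Convert to CNF:
  S -> T0 A | T0 C | T1 B | b
  A -> T0 T0
  B -> B X2 | b
  C -> C X3 | a
  T0 -> b
  T1 -> a
  X2 -> B C
  X3 -> A C

Fill CYK table bottom-up:
  T[0,0] 'b' = {B,S,T0}  orig:{B,S}
  T[1,1] 'a' = {C,T1}  orig:{C}
  T[2,2] 'b' = {B,S,T0}  orig:{B,S}
  T[0,1] 'ba' = {S,X2}  orig:{S}
  T[1,2] 'ab' = {S}
  T[0,2] 'bab' = ∅

S ∉ T[0,2] ⇒ NO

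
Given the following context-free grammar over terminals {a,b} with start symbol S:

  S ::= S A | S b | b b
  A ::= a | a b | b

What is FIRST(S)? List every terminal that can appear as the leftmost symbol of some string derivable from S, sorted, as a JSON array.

Compute FIRST by fixpoint:
[1]
  A via A→a: +{a}
  A via A→b: +{b}
  S via S→b b: +{b}
  FIRST[S]={b}  FIRST[A]={a,b}
[2] done
  FIRST[S]={b}  FIRST[A]={a,b}

FIRST(S) = ["b"]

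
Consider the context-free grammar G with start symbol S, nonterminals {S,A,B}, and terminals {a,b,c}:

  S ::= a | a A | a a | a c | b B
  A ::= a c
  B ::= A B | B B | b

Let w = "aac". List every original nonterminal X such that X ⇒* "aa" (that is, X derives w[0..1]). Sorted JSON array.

CNF form of G:
  S -> T0 A | T0 T0 | T0 T1 | T2 B | a
  A -> T0 T1
  B -> A B | B B | b
  T0 -> a
  T1 -> c
  T2 -> b

CYK table (by increasing span) (cells [i..j] with 0 ≤ i ≤ j ≤ 1 only):
  [0..0]={S,T0}  "a"  orig:{S}
  [1..1]={S,T0}  "a"  orig:{S}
  [0..1]={S}  "aa"

Original NTs in T[0,1] deriving "aa": ["S"]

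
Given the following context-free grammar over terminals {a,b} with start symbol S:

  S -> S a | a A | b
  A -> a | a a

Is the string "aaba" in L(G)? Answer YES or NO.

CNF form of G:
  S -> S T0 | T0 A | b
  A -> T0 T0 | a
  T0 -> a

CYK table (by increasing span):
  T[0,0] 'a' = {A,T0}  orig:{A}
  T[1,1] 'a' = {A,T0}  orig:{A}
  T[2,2] 'b' = {S}
  T[3,3] 'a' = {A,T0}  orig:{A}
  T[0,1] 'aa' = {A,S}
  T[1,2] 'ab' = ∅
  T[2,3] 'ba' = {S}
  T[0,2] 'aab' = ∅
  T[1,3] 'aba' = ∅
  T[0,3] 'aaba' = ∅

S ∉ T[0,3] ⇒ NO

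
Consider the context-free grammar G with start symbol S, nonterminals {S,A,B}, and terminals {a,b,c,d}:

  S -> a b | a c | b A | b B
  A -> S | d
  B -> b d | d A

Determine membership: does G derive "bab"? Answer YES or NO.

Convert to CNF:
  S -> T0 T1 | T0 T2 | T1 A | T1 B
  A -> T0 T1 | T0 T2 | T1 A | T1 B | d
  B -> T1 T3 | T3 A
  T0 -> a
  T1 -> b
  T2 -> c
  T3 -> d

CYK fill:
  T[0,0] 'b' = {T1}  orig:{}
  T[1,1] 'a' = {T0}  orig:{}
  T[2,2] 'b' = {T1}  orig:{}
  T[0,1] 'ba' = ∅
  T[1,2] 'ab' = {A,S}
  T[0,2] 'bab' = {A,S}

S ∈ T[0,2] ⇒ YES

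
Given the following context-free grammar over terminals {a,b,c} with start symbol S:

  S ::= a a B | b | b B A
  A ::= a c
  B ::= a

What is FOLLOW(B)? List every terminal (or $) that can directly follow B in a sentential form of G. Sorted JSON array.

FIRST iteration:
[1]
  A via A→a c: +{a}
  B via B→a: +{a}
  S via S→a a B: +{a}
  S via S→b: +{b}
  FIRST(S)={a,b}  FIRST(A)={a}  FIRST(B)={a}
[2] — fixpoint
  FIRST(S)={a,b}  FIRST(A)={a}  FIRST(B)={a}

FOLLOW iteration:
initialize: $ ∈ FOLLOW(S)
[1]
  S→a a B: FOLLOW(B) ⊇ FOLLOW(S) ⊇ {$}; new: +{$}
  S→b B A: FOLLOW(B) ⊇ FIRST(A) = {a}; new: +{a}
  S→b B A: FOLLOW(A) ⊇ FOLLOW(S) ⊇ {$}; new: +{$}
  FOLLOW(S)={$}  FOLLOW(A)={$}  FOLLOW(B)={$,a}
[2] (no change)
  FOLLOW(S)={$}  FOLLOW(A)={$}  FOLLOW(B)={$,a}

FOLLOW(B) = ["$", "a"]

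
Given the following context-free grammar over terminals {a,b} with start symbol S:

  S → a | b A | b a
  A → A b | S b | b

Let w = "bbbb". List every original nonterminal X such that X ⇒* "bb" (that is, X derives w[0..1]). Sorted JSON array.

Convert to CNF:
  S -> T0 A | T0 T1 | a
  A -> A T0 | S T0 | b
  T0 -> b
  T1 -> a

CYK fill (cells [i..j] with 0 ≤ i ≤ j ≤ 1 only):
  cell(0,0) b: {A,T0}  orig:{A}
  cell(1,1) b: {A,T0}  orig:{A}
  cell(0,1) bb: {A,S}

Original NTs in T[0,1] deriving "bb": ["A", "S"]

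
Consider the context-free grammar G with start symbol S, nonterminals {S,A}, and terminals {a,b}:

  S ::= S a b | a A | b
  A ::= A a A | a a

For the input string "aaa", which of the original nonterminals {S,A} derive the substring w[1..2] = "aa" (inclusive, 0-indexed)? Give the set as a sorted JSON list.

Convert to CNF:
  S -> S X3 | T0 A | b
  A -> A X2 | T0 T0
  T0 -> a
  T1 -> b
  X2 -> T0 A
  X3 -> T0 T1

CYK fill, restricted to cells inside w[1..2]:
  cell(1,1) a: {T0}  orig:{}
  cell(2,2) a: {T0}  orig:{}
  cell(1,2) aa: {A}

Original NTs in T[1,2] deriving "aa": ["A"]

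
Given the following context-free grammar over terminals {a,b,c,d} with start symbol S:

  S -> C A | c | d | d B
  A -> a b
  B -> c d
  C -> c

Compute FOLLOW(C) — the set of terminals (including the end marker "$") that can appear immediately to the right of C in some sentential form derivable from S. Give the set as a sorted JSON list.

Compute FIRST by fixpoint:
round 1:
  A via A→a b: +{a}
  B via B→c d: +{c}
  C via C→c: +{c}
  S via S→C A: +{c}
  S via S→d: +{d}
  S: {c,d}  A: {a}  B: {c}  C: {c}
round 2: done
  S: {c,d}  A: {a}  B: {c}  C: {c}

Compute FOLLOW by fixpoint:
seed FOLLOW(S) with $
round 1:
  S→C A: FOLLOW(C) ⊇ FIRST(A) = {a}; new: +{a}
  S→C A: FOLLOW(A) ⊇ FOLLOW(S) ⊇ {$}; new: +{$}
  S→d B: FOLLOW(B) ⊇ FOLLOW(S) ⊇ {$}; new: +{$}
  S: {$}  A: {$}  B: {$}  C: {a}
round 2: (no change)
  S: {$}  A: {$}  B: {$}  C: {a}

FOLLOW(C) = ["a"]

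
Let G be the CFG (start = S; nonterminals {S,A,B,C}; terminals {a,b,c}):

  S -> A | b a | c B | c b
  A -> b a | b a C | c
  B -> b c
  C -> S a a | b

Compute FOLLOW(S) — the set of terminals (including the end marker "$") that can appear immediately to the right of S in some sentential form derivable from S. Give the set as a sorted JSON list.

FIRST iteration:
round 1:
  A via A→b a: +{b}
  A via A→c: +{c}
  B via B→b c: +{b}
  C via C→b: +{b}
  S via S→A: +{b,c}
  S: {b,c}  A: {b,c}  B: {b}  C: {b}
round 2:
  C via C→S a a: +{c}
  S: {b,c}  A: {b,c}  B: {b}  C: {b,c}
round 3: — fixpoint
  S: {b,c}  A: {b,c}  B: {b}  C: {b,c}

FOLLOW sets:
FOLLOW(S) := {$}
round 1:
  C→S a a: FOLLOW(S) ⊇ FIRST(a) = {a}; new: +{a}
  S→A: FOLLOW(A) ⊇ FOLLOW(S) ⊇ {$,a}; new: +{$,a}
  S→c B: FOLLOW(B) ⊇ FOLLOW(S) ⊇ {$,a}; new: +{$,a}
  FOLLOW(S)={$,a}  FOLLOW(A)={$,a}  FOLLOW(B)={$,a}  FOLLOW(C)={}
round 2:
  A→b a C: FOLLOW(C) ⊇ FOLLOW(A) ⊇ {$,a}; new: +{$,a}
  FOLLOW(S)={$,a}  FOLLOW(A)={$,a}  FOLLOW(B)={$,a}  FOLLOW(C)={$,a}
round 3: (no change)
  FOLLOW(S)={$,a}  FOLLOW(A)={$,a}  FOLLOW(B)={$,a}  FOLLOW(C)={$,a}

FOLLOW(S) = ["$", "a"]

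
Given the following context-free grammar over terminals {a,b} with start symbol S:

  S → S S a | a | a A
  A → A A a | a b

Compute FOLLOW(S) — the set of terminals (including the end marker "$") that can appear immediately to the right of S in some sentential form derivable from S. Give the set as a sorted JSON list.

FIRST sets, iterate to fixpoint:
[1]
  A via A→a b: +{a}
  S via S→a: +{a}
  FIRST[S]={a}  FIRST[A]={a}
[2] — fixpoint
  FIRST[S]={a}  FIRST[A]={a}

FOLLOW sets:
initialize: $ ∈ FOLLOW(S)
pass 1:
  A→A A a: FOLLOW(A) ⊇ FIRST(A) = {a}; new: +{a}
  S→S S a: FOLLOW(S) ⊇ FIRST(S) = {a}; new: +{a}
  S→a A: FOLLOW(A) ⊇ FOLLOW(S) ⊇ {$,a}; new: +{$}
  FOLLOW(S)={$,a}  FOLLOW(A)={$,a}
pass 2: done
  FOLLOW(S)={$,a}  FOLLOW(A)={$,a}

FOLLOW(S) = ["$", "a"]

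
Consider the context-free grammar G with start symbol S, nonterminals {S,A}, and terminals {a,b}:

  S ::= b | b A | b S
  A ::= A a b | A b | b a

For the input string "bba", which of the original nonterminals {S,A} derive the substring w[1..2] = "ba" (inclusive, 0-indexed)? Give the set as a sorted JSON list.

CNF form of G:
  S -> T1 A | T1 S | b
  A -> A T1 | A X2 | T1 T0
  T0 -> a
  T1 -> b
  X2 -> T0 T1

CYK fill — only the sub-triangle for w[1..2]:
  T[1,1] 'b' = {S,T1}  orig:{S}
  T[2,2] 'a' = {T0}  orig:{}
  T[1,2] 'ba' = {A}

Original NTs in T[1,2] deriving "ba": ["A"]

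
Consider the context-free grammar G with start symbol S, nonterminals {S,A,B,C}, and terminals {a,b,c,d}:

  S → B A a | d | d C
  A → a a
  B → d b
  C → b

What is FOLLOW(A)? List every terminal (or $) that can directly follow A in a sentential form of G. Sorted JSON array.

FIRST sets, iterate to fixpoint:
[1]
  A via A→a a: +{a}
  B via B→d b: +{d}
  C via C→b: +{b}
  S via S→B A a: +{d}
  FIRST(S)={d}  FIRST(A)={a}  FIRST(B)={d}  FIRST(C)={b}
[2] — fixpoint
  FIRST(S)={d}  FIRST(A)={a}  FIRST(B)={d}  FIRST(C)={b}

Compute FOLLOW by fixpoint:
FOLLOW(S) := {$}
[1]
  S→B A a: FOLLOW(B) ⊇ FIRST(A) = {a}; new: +{a}
  S→B A a: FOLLOW(A) ⊇ FIRST(a) = {a}; new: +{a}
  S→d C: FOLLOW(C) ⊇ FOLLOW(S) ⊇ {$}; new: +{$}
  FOLLOW(S)={$}  FOLLOW(A)={a}  FOLLOW(B)={a}  FOLLOW(C)={$}
[2] — fixpoint
  FOLLOW(S)={$}  FOLLOW(A)={a}  FOLLOW(B)={a}  FOLLOW(C)={$}

FOLLOW(A) = ["a"]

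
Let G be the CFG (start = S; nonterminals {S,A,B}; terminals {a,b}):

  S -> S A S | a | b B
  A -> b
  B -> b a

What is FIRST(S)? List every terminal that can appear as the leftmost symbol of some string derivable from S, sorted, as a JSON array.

FIRST iteration:
round 1:
  A via A→b: +{b}
  B via B→b a: +{b}
  S via S→a: +{a}
  S via S→b B: +{b}
  FIRST[S]={a,b}  FIRST[A]={b}  FIRST[B]={b}
round 2: — fixpoint
  FIRST[S]={a,b}  FIRST[A]={b}  FIRST[B]={b}

FIRST(S) = ["a", "b"]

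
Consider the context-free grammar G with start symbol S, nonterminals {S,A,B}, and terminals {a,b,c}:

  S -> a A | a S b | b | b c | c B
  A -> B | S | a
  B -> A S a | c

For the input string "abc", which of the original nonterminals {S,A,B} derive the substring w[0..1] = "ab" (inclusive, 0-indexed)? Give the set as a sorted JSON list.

CNF form of G:
  S -> T0 A | T0 X6 | T1 T2 | T2 B | b
  A -> A X3 | T0 A | T0 X4 | T1 T2 | T2 B | a | b | c
  B -> A X5 | c
  T0 -> a
  T1 -> b
  T2 -> c
  X3 -> S T0
  X4 -> S T1
  X5 -> S T0
  X6 -> S T1

CYK fill, restricted to cells inside w[0..1]:
  T[0,0] 'a' = {A,T0}  orig:{A}
  T[1,1] 'b' = {A,S,T1}  orig:{A,S}
  T[0,1] 'ab' = {A,S}

Original NTs in T[0,1] deriving "ab": ["A", "S"]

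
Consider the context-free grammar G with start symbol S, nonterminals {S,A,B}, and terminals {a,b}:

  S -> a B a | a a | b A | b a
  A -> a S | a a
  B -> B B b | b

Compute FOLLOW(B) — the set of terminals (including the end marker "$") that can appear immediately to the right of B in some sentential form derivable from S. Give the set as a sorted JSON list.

FIRST sets, iterate to fixpoint:
iter 1:
  A via A→a S: +{a}
  B via B→b: +{b}
  S via S→a B a: +{a}
  S via S→b A: +{b}
  FIRST(S)={a,b}  FIRST(A)={a}  FIRST(B)={b}
iter 2: done
  FIRST(S)={a,b}  FIRST(A)={a}  FIRST(B)={b}

Compute FOLLOW by fixpoint:
seed FOLLOW(S) with $
[1]
  B→B B b: FOLLOW(B) ⊇ FIRST(B) = {b}; new: +{b}
  S→a B a: FOLLOW(B) ⊇ FIRST(a) = {a}; new: +{a}
  S→b A: FOLLOW(A) ⊇ FOLLOW(S) ⊇ {$}; new: +{$}
  S: {$}  A: {$}  B: {a,b}
[2] (stable)
  S: {$}  A: {$}  B: {a,b}

FOLLOW(B) = ["a", "b"]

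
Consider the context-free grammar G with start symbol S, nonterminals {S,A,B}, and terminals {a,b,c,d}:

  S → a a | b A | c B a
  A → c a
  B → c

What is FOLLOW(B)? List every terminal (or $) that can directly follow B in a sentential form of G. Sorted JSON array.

FIRST iteration:
round 1:
  A via A→c a: +{c}
  B via B→c: +{c}
  S via S→a a: +{a}
  S via S→b A: +{b}
  S via S→c B a: +{c}
  FIRST[S]={a,b,c}  FIRST[A]={c}  FIRST[B]={c}
round 2: — fixpoint
  FIRST[S]={a,b,c}  FIRST[A]={c}  FIRST[B]={c}

FOLLOW sets:
FOLLOW(S) := {$}
iter 1:
  S→b A: FOLLOW(A) ⊇ FOLLOW(S) ⊇ {$}; new: +{$}
  S→c B a: FOLLOW(B) ⊇ FIRST(a) = {a}; new: +{a}
  FOLLOW(S)={$}  FOLLOW(A)={$}  FOLLOW(B)={a}
iter 2: done
  FOLLOW(S)={$}  FOLLOW(A)={$}  FOLLOW(B)={a}

FOLLOW(B) = ["a"]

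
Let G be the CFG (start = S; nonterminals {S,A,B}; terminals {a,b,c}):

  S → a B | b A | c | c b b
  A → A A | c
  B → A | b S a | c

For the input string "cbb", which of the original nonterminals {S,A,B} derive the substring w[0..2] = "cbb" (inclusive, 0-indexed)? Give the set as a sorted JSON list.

CNF form of G:
  S -> T0 A | T1 B | T2 X4 | c
  A -> A A | c
  B -> A A | T0 X3 | c
  T0 -> b
  T1 -> a
  T2 -> c
  X3 -> S T1
  X4 -> T0 T0

CYK table (by increasing span) (cells [i..j] with 0 ≤ i ≤ j ≤ 2 only):
  T[0,0] 'c' = {A,B,S,T2}  orig:{A,B,S}
  T[1,1] 'b' = {T0}  orig:{}
  T[2,2] 'b' = {T0}  orig:{}
  T[0,1] 'cb' = ∅
  T[1,2] 'bb' = {X4}  orig:{}
  T[0,2] 'cbb' = {S}

Original NTs in T[0,2] deriving "cbb": ["S"]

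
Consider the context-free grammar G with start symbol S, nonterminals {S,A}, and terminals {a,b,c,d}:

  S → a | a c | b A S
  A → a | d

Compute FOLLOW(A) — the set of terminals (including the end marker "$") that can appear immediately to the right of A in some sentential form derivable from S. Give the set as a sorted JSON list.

FIRST sets, iterate to fixpoint:
[1]
  A via A→a: +{a}
  A via A→d: +{d}
  S via S→a: +{a}
  S via S→b A S: +{b}
  FIRST(S)={a,b}  FIRST(A)={a,d}
[2] — fixpoint
  FIRST(S)={a,b}  FIRST(A)={a,d}

FOLLOW sets:
FOLLOW(S) := {$}
iter 1:
  S→b A S: FOLLOW(A) ⊇ FIRST(S) = {a,b}; new: +{a,b}
  FOLLOW[S]={$}  FOLLOW[A]={a,b}
iter 2: (stable)
  FOLLOW[S]={$}  FOLLOW[A]={a,b}

FOLLOW(A) = ["a", "b"]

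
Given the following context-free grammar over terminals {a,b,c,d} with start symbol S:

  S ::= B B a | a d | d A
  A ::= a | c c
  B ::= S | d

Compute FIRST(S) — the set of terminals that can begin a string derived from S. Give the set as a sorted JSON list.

FIRST iteration:
iter 1:
  A via A→a: +{a}
  A via A→c c: +{c}
  B via B→d: +{d}
  S via S→B B a: +{d}
  S via S→a d: +{a}
  FIRST(S)={a,d}  FIRST(A)={a,c}  FIRST(B)={d}
iter 2:
  B via B→S: +{a}
  FIRST(S)={a,d}  FIRST(A)={a,c}  FIRST(B)={a,d}
iter 3: done
  FIRST(S)={a,d}  FIRST(A)={a,c}  FIRST(B)={a,d}

FIRST(S) = ["a", "d"]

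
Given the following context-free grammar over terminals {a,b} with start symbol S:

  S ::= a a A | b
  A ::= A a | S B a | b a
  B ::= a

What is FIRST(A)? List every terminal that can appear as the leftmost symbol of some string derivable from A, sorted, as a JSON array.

FIRST iteration:
pass 1:
  A via A→b a: +{b}
  B via B→a: +{a}
  S via S→a a A: +{a}
  S via S→b: +{b}
  FIRST[S]={a,b}  FIRST[A]={b}  FIRST[B]={a}
pass 2:
  A via A→S B a: +{a}
  FIRST[S]={a,b}  FIRST[A]={a,b}  FIRST[B]={a}
pass 3: (stable)
  FIRST[S]={a,b}  FIRST[A]={a,b}  FIRST[B]={a}

FIRST(A) = ["a", "b"]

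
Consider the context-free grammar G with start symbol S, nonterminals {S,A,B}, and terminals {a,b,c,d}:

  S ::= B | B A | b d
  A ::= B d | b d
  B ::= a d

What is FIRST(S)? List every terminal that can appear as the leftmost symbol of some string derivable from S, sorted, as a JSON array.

FIRST iteration:
round 1:
  A via A→b d: +{b}
  B via B→a d: +{a}
  S via S→B: +{a}
  S via S→b d: +{b}
  S: {a,b}  A: {b}  B: {a}
round 2:
  A via A→B d: +{a}
  S: {a,b}  A: {a,b}  B: {a}
round 3: done
  S: {a,b}  A: {a,b}  B: {a}

FIRST(S) = ["a", "b"]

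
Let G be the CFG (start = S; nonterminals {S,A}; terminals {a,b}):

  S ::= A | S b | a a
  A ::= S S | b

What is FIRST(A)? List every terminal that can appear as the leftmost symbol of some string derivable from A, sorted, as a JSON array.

FIRST sets, iterate to fixpoint:
round 1:
  A via A→b: +{b}
  S via S→A: +{b}
  S via S→a a: +{a}
  FIRST(S)={a,b}  FIRST(A)={b}
round 2:
  A via A→S S: +{a}
  FIRST(S)={a,b}  FIRST(A)={a,b}
round 3: (stable)
  FIRST(S)={a,b}  FIRST(A)={a,b}

FIRST(A) = ["a", "b"]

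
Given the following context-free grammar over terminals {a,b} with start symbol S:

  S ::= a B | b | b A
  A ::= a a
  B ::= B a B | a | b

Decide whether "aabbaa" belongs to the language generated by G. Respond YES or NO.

CNF form of G:
  S -> T0 B | T1 A | b
  A -> T0 T0
  B -> B X2 | a | b
  T0 -> a
  T1 -> b
  X2 -> T0 B

CYK table (by increasing span):
  T[0,0] 'a' = {B,T0}  orig:{B}
  T[1,1] 'a' = {B,T0}  orig:{B}
  T[2,2] 'b' = {B,S,T1}  orig:{B,S}
  T[3,3] 'b' = {B,S,T1}  orig:{B,S}
  T[4,4] 'a' = {B,T0}  orig:{B}
  T[5,5] 'a' = {B,T0}  orig:{B}
  T[0,1] 'aa' = {A,S,X2}  orig:{A,S}
  T[1,2] 'ab' = {S,X2}  orig:{S}
  T[2,3] 'bb' = ∅
  T[3,4] 'ba' = ∅
  T[4,5] 'aa' = {A,S,X2}  orig:{A,S}
  T[0,2] 'aab' = {B}
  T[1,3] 'abb' = ∅
  T[2,4] 'bba' = ∅
  T[3,5] 'baa' = {B,S}
  T[0,3] 'aabb' = ∅
  T[1,4] 'abba' = ∅
  T[2,5] 'bbaa' = ∅
  T[0,4] 'aabba' = ∅
  T[1,5] 'abbaa' = ∅
  T[0,5] 'aabbaa' = ∅

S ∉ T[0,5] ⇒ NO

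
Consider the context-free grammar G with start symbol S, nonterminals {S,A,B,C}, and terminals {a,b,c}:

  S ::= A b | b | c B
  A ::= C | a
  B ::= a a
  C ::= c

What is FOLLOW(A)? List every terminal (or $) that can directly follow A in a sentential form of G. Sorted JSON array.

FIRST iteration:
pass 1:
  A via A→a: +{a}
  B via B→a a: +{a}
  C via C→c: +{c}
  S via S→A b: +{a}
  S via S→b: +{b}
  S via S→c B: +{c}
  FIRST(S)={a,b,c}  FIRST(A)={a}  FIRST(B)={a}  FIRST(C)={c}
pass 2:
  A via A→C: +{c}
  FIRST(S)={a,b,c}  FIRST(A)={a,c}  FIRST(B)={a}  FIRST(C)={c}
pass 3: (stable)
  FIRST(S)={a,b,c}  FIRST(A)={a,c}  FIRST(B)={a}  FIRST(C)={c}

FOLLOW sets:
seed FOLLOW(S) with $
[1]
  S→A b: FOLLOW(A) ⊇ FIRST(b) = {b}; new: +{b}
  S→c B: FOLLOW(B) ⊇ FOLLOW(S) ⊇ {$}; new: +{$}
  FOLLOW(S)={$}  FOLLOW(A)={b}  FOLLOW(B)={$}  FOLLOW(C)={}
[2]
  A→C: FOLLOW(C) ⊇ FOLLOW(A) ⊇ {b}; new: +{b}
  FOLLOW(S)={$}  FOLLOW(A)={b}  FOLLOW(B)={$}  FOLLOW(C)={b}
[3] (no change)
  FOLLOW(S)={$}  FOLLOW(A)={b}  FOLLOW(B)={$}  FOLLOW(C)={b}

FOLLOW(A) = ["b"]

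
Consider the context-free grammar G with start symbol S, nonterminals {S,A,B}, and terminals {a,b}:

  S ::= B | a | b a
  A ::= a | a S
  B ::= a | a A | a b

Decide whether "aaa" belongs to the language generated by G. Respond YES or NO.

CNF form of G:
  S -> T0 A | T0 T1 | T1 T0 | a
  A -> T0 S | a
  B -> T0 A | T0 T1 | a
  T0 -> a
  T1 -> b

CYK table (by increasing span):
  T[0,0] 'a' = {A,B,S,T0}  orig:{A,B,S}
  T[1,1] 'a' = {A,B,S,T0}  orig:{A,B,S}
  T[2,2] 'a' = {A,B,S,T0}  orig:{A,B,S}
  T[0,1] 'aa' = {A,B,S}
  T[1,2] 'aa' = {A,B,S}
  T[0,2] 'aaa' = {A,B,S}

S ∈ T[0,2] ⇒ YES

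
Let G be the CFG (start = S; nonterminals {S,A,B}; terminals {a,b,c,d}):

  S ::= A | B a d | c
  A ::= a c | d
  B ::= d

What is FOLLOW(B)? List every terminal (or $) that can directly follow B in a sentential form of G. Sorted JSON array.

FIRST iteration:
pass 1:
  A via A→a c: +{a}
  A via A→d: +{d}
  B via B→d: +{d}
  S via S→A: +{a,d}
  S via S→c: +{c}
  FIRST(S)={a,c,d}  FIRST(A)={a,d}  FIRST(B)={d}
pass 2: (no change)
  FIRST(S)={a,c,d}  FIRST(A)={a,d}  FIRST(B)={d}

FOLLOW sets:
FOLLOW(S) := {$}
iter 1:
  S→A: FOLLOW(A) ⊇ FOLLOW(S) ⊇ {$}; new: +{$}
  S→B a d: FOLLOW(B) ⊇ FIRST(a) = {a}; new: +{a}
  S: {$}  A: {$}  B: {a}
iter 2: (stable)
  S: {$}  A: {$}  B: {a}

FOLLOW(B) = ["a"]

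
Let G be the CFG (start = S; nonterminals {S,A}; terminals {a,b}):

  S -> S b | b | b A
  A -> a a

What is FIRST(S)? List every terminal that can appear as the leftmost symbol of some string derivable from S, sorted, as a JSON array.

Compute FIRST by fixpoint:
round 1:
  A via A→a a: +{a}
  S via S→b: +{b}
  S: {b}  A: {a}
round 2: (no change)
  S: {b}  A: {a}

FIRST(S) = ["b"]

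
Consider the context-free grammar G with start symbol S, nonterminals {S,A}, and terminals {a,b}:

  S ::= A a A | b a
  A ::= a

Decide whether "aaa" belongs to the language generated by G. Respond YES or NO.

Convert to CNF:
  S -> A X2 | T1 T0
  A -> a
  T0 -> a
  T1 -> b
  X2 -> T0 A

CYK table (by increasing span):
  T[0,0] 'a' = {A,T0}  orig:{A}
  T[1,1] 'a' = {A,T0}  orig:{A}
  T[2,2] 'a' = {A,T0}  orig:{A}
  T[0,1] 'aa' = {X2}  orig:{}
  T[1,2] 'aa' = {X2}  orig:{}
  T[0,2] 'aaa' = {S}

S ∈ T[0,2] ⇒ YES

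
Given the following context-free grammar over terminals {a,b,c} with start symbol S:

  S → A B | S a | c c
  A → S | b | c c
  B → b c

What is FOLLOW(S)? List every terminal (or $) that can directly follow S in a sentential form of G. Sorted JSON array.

Compute FIRST by fixpoint:
iter 1:
  A via A→b: +{b}
  A via A→c c: +{c}
  B via B→b c: +{b}
  S via S→A B: +{b,c}
  FIRST(S)={b,c}  FIRST(A)={b,c}  FIRST(B)={b}
iter 2: — fixpoint
  FIRST(S)={b,c}  FIRST(A)={b,c}  FIRST(B)={b}

Compute FOLLOW by fixpoint:
seed FOLLOW(S) with $
round 1:
  S→A B: FOLLOW(A) ⊇ FIRST(B) = {b}; new: +{b}
  S→A B: FOLLOW(B) ⊇ FOLLOW(S) ⊇ {$}; new: +{$}
  S→S a: FOLLOW(S) ⊇ FIRST(a) = {a}; new: +{a}
  S: {$,a}  A: {b}  B: {$}
round 2:
  A→S: FOLLOW(S) ⊇ FOLLOW(A) ⊇ {b}; new: +{b}
  S→A B: FOLLOW(B) ⊇ FOLLOW(S) ⊇ {$,a,b}; new: +{a,b}
  S: {$,a,b}  A: {b}  B: {$,a,b}
round 3: — fixpoint
  S: {$,a,b}  A: {b}  B: {$,a,b}

FOLLOW(S) = ["$", "a", "b"]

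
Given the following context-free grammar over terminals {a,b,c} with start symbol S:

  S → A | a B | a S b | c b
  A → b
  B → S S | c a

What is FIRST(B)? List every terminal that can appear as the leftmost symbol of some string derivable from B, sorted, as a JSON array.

FIRST sets, iterate to fixpoint:
[1]
  A via A→b: +{b}
  B via B→c a: +{c}
  S via S→A: +{b}
  S via S→a B: +{a}
  S via S→c b: +{c}
  FIRST[S]={a,b,c}  FIRST[A]={b}  FIRST[B]={c}
[2]
  B via B→S S: +{a,b}
  FIRST[S]={a,b,c}  FIRST[A]={b}  FIRST[B]={a,b,c}
[3] (stable)
  FIRST[S]={a,b,c}  FIRST[A]={b}  FIRST[B]={a,b,c}

FIRST(B) = ["a", "b", "c"]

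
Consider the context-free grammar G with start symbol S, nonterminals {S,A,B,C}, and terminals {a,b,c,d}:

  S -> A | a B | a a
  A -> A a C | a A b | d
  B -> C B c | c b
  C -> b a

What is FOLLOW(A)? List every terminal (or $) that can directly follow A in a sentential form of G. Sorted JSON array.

FIRST iteration:
pass 1:
  A via A→a A b: +{a}
  A via A→d: +{d}
  B via B→c b: +{c}
  C via C→b a: +{b}
  S via S→A: +{a,d}
  FIRST(S)={a,d}  FIRST(A)={a,d}  FIRST(B)={c}  FIRST(C)={b}
pass 2:
  B via B→C B c: +{b}
  FIRST(S)={a,d}  FIRST(A)={a,d}  FIRST(B)={b,c}  FIRST(C)={b}
pass 3: — fixpoint
  FIRST(S)={a,d}  FIRST(A)={a,d}  FIRST(B)={b,c}  FIRST(C)={b}

FOLLOW iteration:
FOLLOW(S) := {$}
round 1:
  A→A a C: FOLLOW(A) ⊇ FIRST(a) = {a}; new: +{a}
  A→A a C: FOLLOW(C) ⊇ FOLLOW(A) ⊇ {a}; new: +{a}
  A→a A b: FOLLOW(A) ⊇ FIRST(b) = {b}; new: +{b}
  B→C B c: FOLLOW(C) ⊇ FIRST(B) = {b,c}; new: +{b,c}
  B→C B c: FOLLOW(B) ⊇ FIRST(c) = {c}; new: +{c}
  S→A: FOLLOW(A) ⊇ FOLLOW(S) ⊇ {$}; new: +{$}
  S→a B: FOLLOW(B) ⊇ FOLLOW(S) ⊇ {$}; new: +{$}
  FOLLOW(S)={$}  FOLLOW(A)={$,a,b}  FOLLOW(B)={$,c}  FOLLOW(C)={a,b,c}
round 2:
  A→A a C: FOLLOW(C) ⊇ FOLLOW(A) ⊇ {$,a,b}; new: +{$}
  FOLLOW(S)={$}  FOLLOW(A)={$,a,b}  FOLLOW(B)={$,c}  FOLLOW(C)={$,a,b,c}
round 3: (stable)
  FOLLOW(S)={$}  FOLLOW(A)={$,a,b}  FOLLOW(B)={$,c}  FOLLOW(C)={$,a,b,c}

FOLLOW(A) = ["$", "a", "b"]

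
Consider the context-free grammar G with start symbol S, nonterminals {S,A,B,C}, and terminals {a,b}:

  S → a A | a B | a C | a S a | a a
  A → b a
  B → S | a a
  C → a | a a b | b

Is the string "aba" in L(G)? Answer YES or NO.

CNF form of G:
  S -> T1 A | T1 B | T1 C | T1 T1 | T1 X4
  A -> T0 T1
  B -> T1 A | T1 B | T1 C | T1 T1 | T1 X2
  C -> T1 X3 | a | b
  T0 -> b
  T1 -> a
  X2 -> S T1
  X3 -> T1 T0
  X4 -> S T1

CYK table (by increasing span):
  [0..0]={C,T1}  "a"  orig:{C}
  [1..1]={C,T0}  "b"  orig:{C}
  [2..2]={C,T1}  "a"  orig:{C}
  [0..1]={B,S,X3}  "ab"  orig:{B,S}
  [1..2]={A}  "ba"
  [0..2]={B,S,X2,X4}  "aba"  orig:{B,S}

S ∈ T[0,2] ⇒ YES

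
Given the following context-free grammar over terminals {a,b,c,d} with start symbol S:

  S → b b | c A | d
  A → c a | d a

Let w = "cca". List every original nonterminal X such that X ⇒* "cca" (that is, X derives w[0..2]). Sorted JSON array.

Convert to CNF:
  S -> T0 A | T3 T3 | d
  A -> T0 T1 | T2 T1
  T0 -> c
  T1 -> a
  T2 -> d
  T3 -> b

CYK fill (cells [i..j] with 0 ≤ i ≤ j ≤ 2 only):
  [0..0]={T0}  "c"  orig:{}
  [1..1]={T0}  "c"  orig:{}
  [2..2]={T1}  "a"  orig:{}
  [0..1]=∅  "cc"
  [1..2]={A}  "ca"
  [0..2]={S}  "cca"

Original NTs in T[0,2] deriving "cca": ["S"]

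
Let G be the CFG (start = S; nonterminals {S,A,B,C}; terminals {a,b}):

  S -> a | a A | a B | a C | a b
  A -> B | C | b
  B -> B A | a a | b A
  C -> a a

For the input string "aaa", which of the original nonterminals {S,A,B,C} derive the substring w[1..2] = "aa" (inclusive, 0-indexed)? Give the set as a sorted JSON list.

CNF form of G:
  S -> T0 A | T0 B | T0 C | T0 T1 | a
  A -> B A | T0 T0 | T1 A | b
  B -> B A | T0 T0 | T1 A
  C -> T0 T0
  T0 -> a
  T1 -> b

CYK fill — only the sub-triangle for w[1..2]:
  [1..1]={S,T0}  "a"  orig:{S}
  [2..2]={S,T0}  "a"  orig:{S}
  [1..2]={A,B,C}  "aa"

Original NTs in T[1,2] deriving "aa": ["A", "B", "C"]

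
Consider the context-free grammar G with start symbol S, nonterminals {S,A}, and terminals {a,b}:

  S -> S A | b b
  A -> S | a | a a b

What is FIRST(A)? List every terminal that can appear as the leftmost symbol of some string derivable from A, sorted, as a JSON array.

FIRST sets, iterate to fixpoint:
iter 1:
  A via A→a: +{a}
  S via S→b b: +{b}
  FIRST(S)={b}  FIRST(A)={a}
iter 2:
  A via A→S: +{b}
  FIRST(S)={b}  FIRST(A)={a,b}
iter 3: (stable)
  FIRST(S)={b}  FIRST(A)={a,b}

FIRST(A) = ["a", "b"]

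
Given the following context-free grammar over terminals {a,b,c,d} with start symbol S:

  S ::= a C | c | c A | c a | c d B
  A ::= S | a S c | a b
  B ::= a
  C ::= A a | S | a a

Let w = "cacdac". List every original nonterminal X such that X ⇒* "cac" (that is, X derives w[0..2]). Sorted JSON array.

CNF form of G:
  S -> T0 C | T1 A | T1 T0 | T1 X7 | c
  A -> T0 C | T0 T2 | T0 X4 | T1 A | T1 T0 | T1 X5 | c
  B -> a
  C -> A T0 | T0 C | T0 T0 | T1 A | T1 T0 | T1 X6 | c
  T0 -> a
  T1 -> c
  T2 -> b
  T3 -> d
  X4 -> S T1
  X5 -> T3 B
  X6 -> T3 B
  X7 -> T3 B

CYK fill — only the sub-triangle for w[0..2]:
  cell(0,0) c: {A,C,S,T1}  orig:{A,C,S}
  cell(1,1) a: {B,T0}  orig:{B}
  cell(2,2) c: {A,C,S,T1}  orig:{A,C,S}
  cell(0,1) ca: {A,C,S}
  cell(1,2) ac: {A,C,S}
  cell(0,2) cac: {A,C,S,X4}  orig:{A,C,S}

Original NTs in T[0,2] deriving "cac": ["A", "C", "S"]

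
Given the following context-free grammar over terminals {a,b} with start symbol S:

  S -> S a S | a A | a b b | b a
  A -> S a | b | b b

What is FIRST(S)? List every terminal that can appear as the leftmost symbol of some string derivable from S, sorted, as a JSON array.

FIRST iteration:
round 1:
  A via A→b: +{b}
  S via S→a A: +{a}
  S via S→b a: +{b}
  FIRST[S]={a,b}  FIRST[A]={b}
round 2:
  A via A→S a: +{a}
  FIRST[S]={a,b}  FIRST[A]={a,b}
round 3: (stable)
  FIRST[S]={a,b}  FIRST[A]={a,b}

FIRST(S) = ["a", "b"]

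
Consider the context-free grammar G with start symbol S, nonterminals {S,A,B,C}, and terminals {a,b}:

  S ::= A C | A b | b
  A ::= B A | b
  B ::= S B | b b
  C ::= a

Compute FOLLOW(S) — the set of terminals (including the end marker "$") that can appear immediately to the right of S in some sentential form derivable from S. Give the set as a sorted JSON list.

Compute FIRST by fixpoint:
round 1:
  A via A→b: +{b}
  B via B→b b: +{b}
  C via C→a: +{a}
  S via S→A C: +{b}
  FIRST(S)={b}  FIRST(A)={b}  FIRST(B)={b}  FIRST(C)={a}
round 2: (no change)
  FIRST(S)={b}  FIRST(A)={b}  FIRST(B)={b}  FIRST(C)={a}

FOLLOW iteration:
initialize: $ ∈ FOLLOW(S)
round 1:
  A→B A: FOLLOW(B) ⊇ FIRST(A) = {b}; new: +{b}
  B→S B: FOLLOW(S) ⊇ FIRST(B) = {b}; new: +{b}
  S→A C: FOLLOW(A) ⊇ FIRST(C) = {a}; new: +{a}
  S→A C: FOLLOW(C) ⊇ FOLLOW(S) ⊇ {$,b}; new: +{$,b}
  S→A b: FOLLOW(A) ⊇ FIRST(b) = {b}; new: +{b}
  S: {$,b}  A: {a,b}  B: {b}  C: {$,b}
round 2: — fixpoint
  S: {$,b}  A: {a,b}  B: {b}  C: {$,b}

FOLLOW(S) = ["$", "b"]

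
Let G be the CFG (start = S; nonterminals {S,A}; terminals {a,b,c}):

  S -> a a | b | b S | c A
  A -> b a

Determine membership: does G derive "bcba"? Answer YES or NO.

CNF form of G:
  S -> T0 S | T1 T1 | T2 A | b
  A -> T0 T1
  T0 -> b
  T1 -> a
  T2 -> c

CYK table (by increasing span):
  cell(0,0) b: {S,T0}  orig:{S}
  cell(1,1) c: {T2}  orig:{}
  cell(2,2) b: {S,T0}  orig:{S}
  cell(3,3) a: {T1}  orig:{}
  cell(0,1) bc: ∅
  cell(1,2) cb: ∅
  cell(2,3) ba: {A}
  cell(0,2) bcb: ∅
  cell(1,3) cba: {S}
  cell(0,3) bcba: {S}

S ∈ T[0,3] ⇒ YES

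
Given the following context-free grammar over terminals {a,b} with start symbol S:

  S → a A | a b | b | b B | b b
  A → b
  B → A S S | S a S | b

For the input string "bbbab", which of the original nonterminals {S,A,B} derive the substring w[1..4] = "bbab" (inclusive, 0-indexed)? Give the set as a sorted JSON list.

Convert to CNF:
  S -> T0 A | T0 T1 | T1 B | T1 T1 | b
  A -> b
  B -> A X2 | S X3 | b
  T0 -> a
  T1 -> b
  X2 -> S S
  X3 -> T0 S

Fill CYK table bottom-up — only the sub-triangle for w[1..4]:
  [1..1]={A,B,S,T1}  "b"  orig:{A,B,S}
  [2..2]={A,B,S,T1}  "b"  orig:{A,B,S}
  [3..3]={T0}  "a"  orig:{}
  [4..4]={A,B,S,T1}  "b"  orig:{A,B,S}
  [1..2]={S,X2}  "bb"  orig:{S}
  [2..3]=∅  "ba"
  [3..4]={S,X3}  "ab"  orig:{S}
  [1..3]=∅  "bba"
  [2..4]={B,X2}  "bab"  orig:{B}
  [1..4]={B,S,X2}  "bbab"  orig:{B,S}

Original NTs in T[1,4] deriving "bbab": ["B", "S"]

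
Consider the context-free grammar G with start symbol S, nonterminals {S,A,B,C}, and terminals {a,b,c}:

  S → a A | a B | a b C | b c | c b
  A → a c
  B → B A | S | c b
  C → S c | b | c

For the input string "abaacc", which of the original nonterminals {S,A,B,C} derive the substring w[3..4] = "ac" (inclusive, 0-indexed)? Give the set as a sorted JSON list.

Convert to CNF:
  S -> T0 A | T0 B | T0 X4 | T1 T2 | T2 T1
  A -> T0 T1
  B -> B A | T0 A | T0 B | T0 X3 | T1 T2 | T2 T1
  C -> S T1 | b | c
  T0 -> a
  T1 -> c
  T2 -> b
  X3 -> T2 C
  X4 -> T2 C

Fill CYK table bottom-up, restricted to cells inside w[3..4]:
  [3..3]={T0}  "a"  orig:{}
  [4..4]={C,T1}  "c"  orig:{C}
  [3..4]={A}  "ac"

Original NTs in T[3,4] deriving "ac": ["A"]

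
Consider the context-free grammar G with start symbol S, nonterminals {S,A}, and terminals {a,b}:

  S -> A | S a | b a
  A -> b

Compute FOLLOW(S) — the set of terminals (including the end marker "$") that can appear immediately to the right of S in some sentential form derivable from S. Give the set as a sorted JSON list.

FIRST iteration:
[1]
  A via A→b: +{b}
  S via S→A: +{b}
  FIRST(S)={b}  FIRST(A)={b}
[2] — fixpoint
  FIRST(S)={b}  FIRST(A)={b}

FOLLOW sets:
FOLLOW(S) := {$}
pass 1:
  S→A: FOLLOW(A) ⊇ FOLLOW(S) ⊇ {$}; new: +{$}
  S→S a: FOLLOW(S) ⊇ FIRST(a) = {a}; new: +{a}
  S: {$,a}  A: {$}
pass 2:
  S→A: FOLLOW(A) ⊇ FOLLOW(S) ⊇ {$,a}; new: +{a}
  S: {$,a}  A: {$,a}
pass 3: done
  S: {$,a}  A: {$,a}

FOLLOW(S) = ["$", "a"]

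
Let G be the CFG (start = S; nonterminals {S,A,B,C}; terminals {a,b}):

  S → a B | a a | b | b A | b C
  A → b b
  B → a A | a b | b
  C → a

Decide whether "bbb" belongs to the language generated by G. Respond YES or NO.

CNF form of G:
  S -> T0 A | T0 C | T1 B | T1 T1 | b
  A -> T0 T0
  B -> T1 A | T1 T0 | b
  C -> a
  T0 -> b
  T1 -> a

CYK table (by increasing span):
  T[0,0] 'b' = {B,S,T0}  orig:{B,S}
  T[1,1] 'b' = {B,S,T0}  orig:{B,S}
  T[2,2] 'b' = {B,S,T0}  orig:{B,S}
  T[0,1] 'bb' = {A}
  T[1,2] 'bb' = {A}
  T[0,2] 'bbb' = {S}

S ∈ T[0,2] ⇒ YES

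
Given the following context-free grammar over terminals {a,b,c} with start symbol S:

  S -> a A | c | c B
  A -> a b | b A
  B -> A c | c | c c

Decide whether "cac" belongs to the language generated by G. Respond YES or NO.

CNF form of G:
  S -> T0 A | T2 B | c
  A -> T0 T1 | T1 A
  B -> A T2 | T2 T2 | c
  T0 -> a
  T1 -> b
  T2 -> c

CYK table (by increasing span):
  T[0,0] 'c' = {B,S,T2}  orig:{B,S}
  T[1,1] 'a' = {T0}  orig:{}
  T[2,2] 'c' = {B,S,T2}  orig:{B,S}
  T[0,1] 'ca' = ∅
  T[1,2] 'ac' = ∅
  T[0,2] 'cac' = ∅

S ∉ T[0,2] ⇒ NO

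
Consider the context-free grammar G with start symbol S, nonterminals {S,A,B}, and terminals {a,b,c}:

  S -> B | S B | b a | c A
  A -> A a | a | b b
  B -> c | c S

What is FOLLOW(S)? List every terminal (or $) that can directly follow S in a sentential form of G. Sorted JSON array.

FIRST iteration:
iter 1:
  A via A→a: +{a}
  A via A→b b: +{b}
  B via B→c: +{c}
  S via S→B: +{c}
  S via S→b a: +{b}
  FIRST[S]={b,c}  FIRST[A]={a,b}  FIRST[B]={c}
iter 2: (stable)
  FIRST[S]={b,c}  FIRST[A]={a,b}  FIRST[B]={c}

FOLLOW sets:
initialize: $ ∈ FOLLOW(S)
[1]
  A→A a: FOLLOW(A) ⊇ FIRST(a) = {a}; new: +{a}
  S→B: FOLLOW(B) ⊇ FOLLOW(S) ⊇ {$}; new: +{$}
  S→S B: FOLLOW(S) ⊇ FIRST(B) = {c}; new: +{c}
  S→S B: FOLLOW(B) ⊇ FOLLOW(S) ⊇ {$,c}; new: +{c}
  S→c A: FOLLOW(A) ⊇ FOLLOW(S) ⊇ {$,c}; new: +{$,c}
  FOLLOW(S)={$,c}  FOLLOW(A)={$,a,c}  FOLLOW(B)={$,c}
[2] done
  FOLLOW(S)={$,c}  FOLLOW(A)={$,a,c}  FOLLOW(B)={$,c}

FOLLOW(S) = ["$", "c"]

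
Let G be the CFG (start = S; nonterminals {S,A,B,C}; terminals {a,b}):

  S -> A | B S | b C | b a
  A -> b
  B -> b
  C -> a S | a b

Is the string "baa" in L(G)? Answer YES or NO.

Convert to CNF:
  S -> B S | T1 C | T1 T0 | b
  A -> b
  B -> b
  C -> T0 S | T0 T1
  T0 -> a
  T1 -> b

Fill CYK table bottom-up:
  [0..0]={A,B,S,T1}  "b"  orig:{A,B,S}
  [1..1]={T0}  "a"  orig:{}
  [2..2]={T0}  "a"  orig:{}
  [0..1]={S}  "ba"
  [1..2]=∅  "aa"
  [0..2]=∅  "baa"

S ∉ T[0,2] ⇒ NO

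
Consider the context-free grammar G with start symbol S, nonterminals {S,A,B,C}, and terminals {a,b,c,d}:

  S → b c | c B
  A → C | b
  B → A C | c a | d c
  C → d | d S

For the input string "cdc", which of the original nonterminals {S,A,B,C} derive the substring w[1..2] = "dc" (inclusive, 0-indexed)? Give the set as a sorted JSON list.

CNF form of G:
  S -> T1 B | T3 T1
  A -> T0 S | b | d
  B -> A C | T0 T1 | T1 T2
  C -> T0 S | d
  T0 -> d
  T1 -> c
  T2 -> a
  T3 -> b

Fill CYK table bottom-up, restricted to cells inside w[1..2]:
  [1..1]={A,C,T0}  "d"  orig:{A,C}
  [2..2]={T1}  "c"  orig:{}
  [1..2]={B}  "dc"

Original NTs in T[1,2] deriving "dc": ["B"]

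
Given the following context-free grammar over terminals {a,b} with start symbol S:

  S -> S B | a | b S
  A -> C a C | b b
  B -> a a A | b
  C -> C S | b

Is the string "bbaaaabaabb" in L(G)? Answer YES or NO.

Convert to CNF:
  S -> S B | T1 S | a
  A -> C X2 | T1 T1
  B -> T0 X3 | b
  C -> C S | b
  T0 -> a
  T1 -> b
  X2 -> T0 C
  X3 -> T0 A

Fill CYK table bottom-up:
  T[0,0] 'b' = {B,C,T1}  orig:{B,C}
  T[1,1] 'b' = {B,C,T1}  orig:{B,C}
  T[2,2] 'a' = {S,T0}  orig:{S}
  T[3,3] 'a' = {S,T0}  orig:{S}
  T[4,4] 'a' = {S,T0}  orig:{S}
  T[5,5] 'a' = {S,T0}  orig:{S}
  T[6,6] 'b' = {B,C,T1}  orig:{B,C}
  T[7,7] 'a' = {S,T0}  orig:{S}
  T[8,8] 'a' = {S,T0}  orig:{S}
  T[9,9] 'b' = {B,C,T1}  orig:{B,C}
  T[10,10] 'b' = {B,C,T1}  orig:{B,C}
  T[0,1] 'bb' = {A}
  T[1,2] 'ba' = {C,S}
  T[2,3] 'aa' = ∅
  T[3,4] 'aa' = ∅
  T[4,5] 'aa' = ∅
  T[5,6] 'ab' = {S,X2}  orig:{S}
  T[6,7] 'ba' = {C,S}
  T[7,8] 'aa' = ∅
  T[8,9] 'ab' = {S,X2}  orig:{S}
  T[9,10] 'bb' = {A}
  T[0,2] 'bba' = {C,S}
  T[1,3] 'baa' = {C}
  T[2,4] 'aaa' = ∅
  T[3,5] 'aaa' = ∅
  T[4,6] 'aab' = ∅
  T[5,7] 'aba' = {X2}  orig:{}
  T[6,8] 'baa' = {C}
  T[7,9] 'aab' = ∅
  T[8,10] 'abb' = {S,X3}  orig:{S}
  T[0,3] 'bbaa' = {C}
  T[1,4] 'baaa' = {C}
  T[2,5] 'aaaa' = ∅
  T[3,6] 'aaab' = ∅
  T[4,7] 'aaba' = ∅
  T[5,8] 'abaa' = {X2}  orig:{}
  T[6,9] 'baab' = {A,C}
  T[7,10] 'aabb' = {B}
  T[0,4] 'bbaaa' = {C}
  T[1,5] 'baaaa' = {C}
  T[2,6] 'aaaab' = ∅
  T[3,7] 'aaaba' = ∅
  T[4,8] 'aabaa' = ∅
  T[5,9] 'abaab' = {X2,X3}  orig:{}
  T[6,10] 'baabb' = {C}
  T[0,5] 'bbaaaa' = {C}
  T[1,6] 'baaaab' = {A,C}
  T[2,7] 'aaaaba' = ∅
  T[3,8] 'aaabaa' = ∅
  T[4,9] 'aabaab' = {B}
  T[5,10] 'abaabb' = {S,X2}  orig:{S}
  T[0,6] 'bbaaaab' = {A,C}
  T[1,7] 'baaaaba' = {A,C}
  T[2,8] 'aaaabaa' = ∅
  T[3,9] 'aaabaab' = {S}
  T[4,10] 'aabaabb' = ∅
  T[0,7] 'bbaaaaba' = {A,C}
  T[1,8] 'baaaabaa' = {A,C}
  T[2,9] 'aaaabaab' = ∅
  T[3,10] 'aaabaabb' = {S}
  T[0,8] 'bbaaaabaa' = {A,C}
  T[1,9] 'baaaabaab' = {A,C}
  T[2,10] 'aaaabaabb' = ∅
  T[0,9] 'bbaaaabaab' = {A,C}
  T[1,10] 'baaaabaabb' = {A,C}
  T[0,10] 'bbaaaabaabb' = {A,C}

S ∉ T[0,10] ⇒ NO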